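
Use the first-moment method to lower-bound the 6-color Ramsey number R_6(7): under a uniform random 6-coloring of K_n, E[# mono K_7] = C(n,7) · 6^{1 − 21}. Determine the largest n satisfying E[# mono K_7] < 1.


We need C(n, 7) · 6^{1 − 21} < 1, i.e. C(n, 7) < 6^{21 − 1} = 3656158440062976.
Check values of n near the boundary:
  n = 565: C(565, 7) = 3513212521235560; 3513212521235560 < 3656158440062976? YES
  n = 566: C(566, 7) = 3557206237959440; 3557206237959440 < 3656158440062976? YES
  n = 567: C(567, 7) = 3601671315933933; 3601671315933933 < 3656158440062976? YES
  n = 568: C(568, 7) = 3646611956239704; 3646611956239704 < 3656158440062976? YES
  n = 569: C(569, 7) = 3692032389858348; 3692032389858348 < 3656158440062976? NO
  n = 570: C(570, 7) = 3737936877831720; 3737936877831720 < 3656158440062976? NO
The largest n with C(n, 7) < 3656158440062976 is n = 568 (where E[X] = 16882462760369/16926659444736 ≈ 0.997389). Hence R_6(7) > 568, i.e. R_6(7) ≥ 569.

Largest n = 568; hence R_6(7) > 568.


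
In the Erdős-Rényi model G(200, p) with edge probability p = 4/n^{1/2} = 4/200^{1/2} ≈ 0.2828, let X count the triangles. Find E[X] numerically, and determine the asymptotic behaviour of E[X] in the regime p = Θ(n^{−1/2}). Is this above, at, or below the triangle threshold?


Number of potential triangles: C(200, 3) = 1313400.
Each occurs with probability p³ ≈ (0.2828)³ ≈ 2.262742e-02.
By linearity: E[X] = C(200, 3)·p³ ≈ 1313400 · 2.262742e-02 ≈ 29718.8495.
Since α = 1/2 < 1, p = c/n^{1/2} ≫ 1/n is above the triangle threshold p ~ 1/n. Asymptotically E[X] ~ (c³/6)·n^{3(1−α)} = (4³/6)·n^{1.5} → ∞; triangles are abundant w.h.p.

E[X] ≈ 29718.8495; in regime p = Θ(1/n^{1/2}) E[X] diverges (above the triangle threshold p ~ 1/n).


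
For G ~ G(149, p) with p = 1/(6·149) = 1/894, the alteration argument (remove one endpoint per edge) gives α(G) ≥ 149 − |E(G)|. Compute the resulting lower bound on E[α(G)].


E[|E(G)|] = C(149, 2)·p = 11026 · (1/894) = 37/3.
E[α(G)] ≥ n − E[|E(G)|] = 149 − 37/3 = 410/3.
Numerically: ≈ 136.66667.
(This is only a lower bound; the true E[α(G)] may be larger.)

E[α(G)] ≥ 410/3 ≈ 136.66667.


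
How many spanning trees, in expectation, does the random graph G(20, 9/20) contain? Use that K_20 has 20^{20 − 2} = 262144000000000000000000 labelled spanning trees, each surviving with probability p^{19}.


K_20 has 20^{20 − 2} = 262144000000000000000000 labelled spanning trees.
For each such spanning tree H, let X_H = 1 if all 19 edges of H are present in G. Then P[X_H = 1] = p^{19} = (9/20)^{19} = 1350851717672992089/5242880000000000000000000.
Summing the indicators: E[X] = Σ_H E[X_H] = 262144000000000000000000 · p^{19} = 262144000000000000000000 · 1350851717672992089/5242880000000000000000000 = 1350851717672992089/20.
Numerically: E[X] ≈ 6.754e+16.

E[X] = 262144000000000000000000 · (9/20)^{19} = 1350851717672992089/20 ≈ 6.754e+16.


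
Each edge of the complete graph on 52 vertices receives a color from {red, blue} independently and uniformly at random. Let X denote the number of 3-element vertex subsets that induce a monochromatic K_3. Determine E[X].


Let X = Σ_S X_S over the C(52, 3) = 22100 subsets S of size 3, where X_S = 1 if the K_3 on S is monochromatic.
For a fixed S, the K_3 on S has C(3, 2) = 3 edges. P[all 3 edges red] = (1/2)^3, and likewise for blue, so P[monochromatic] = 2·(1/2)^3 = 2^{1 − 3} = 1/4.
By linearity of expectation: E[X] = C(52, 3) · 2^{1 − 3} = 22100 · 1/4 = 5525.
Numerically: E[X] ≈ 5525.000.

E[X] = C(52,3)·2^(1−C(3,2)) = 5525 ≈ 5525.000.


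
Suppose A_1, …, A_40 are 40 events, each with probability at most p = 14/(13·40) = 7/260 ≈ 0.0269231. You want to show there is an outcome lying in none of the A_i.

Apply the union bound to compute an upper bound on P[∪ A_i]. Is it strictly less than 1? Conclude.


Union bound: P[∪_{i=1}^{40} A_i] ≤ Σ_i P[A_i] ≤ 40·p = 40·(7/260) = 14/13.
Numerically: 14/13 ≈ 1.0769231.
Is 14/13 < 1? NO.
Since the bound 14/13 is ≥ 1, the union bound is uninformative here; it does NOT by itself certify existence.

40·p = 14/13 ≈ 1.0769231; existence NOT certified by the union bound.


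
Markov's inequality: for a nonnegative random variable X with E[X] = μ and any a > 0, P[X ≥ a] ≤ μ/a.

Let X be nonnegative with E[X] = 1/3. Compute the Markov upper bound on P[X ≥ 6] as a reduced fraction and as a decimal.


μ = E[X] = 1/3, a = 6.
Markov: P[X ≥ 6] ≤ μ/a = (1/3)/6 = 1/18.
Numerically: ≈ 0.05556.
(Since a = 6 > μ = 0.33333, the bound 1/18 is < 1 and informative.)

P[X ≥ 6] ≤ 1/18 ≈ 0.05556.


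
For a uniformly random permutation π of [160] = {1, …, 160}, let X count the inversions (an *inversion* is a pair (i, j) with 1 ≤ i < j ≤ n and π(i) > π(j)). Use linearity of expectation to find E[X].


Write X = Σ X_I over the C(160, 2) = 12720 pairs i < j, with X_I the indicator of one inversion.
There are 12720 indicators.
For each fixed pair i < j, the values π(i) and π(j) are two distinct elements of {1, …, 160} in uniformly random order; by symmetry P[π(i) > π(j)] = 1/2.
By linearity: E[X] = 12720 · (1/2) = C(160, 2) · (1/2) = 12720/2 = 6360 ≈ 6360.0000.

E[X] = 6360 = 6360.0000.


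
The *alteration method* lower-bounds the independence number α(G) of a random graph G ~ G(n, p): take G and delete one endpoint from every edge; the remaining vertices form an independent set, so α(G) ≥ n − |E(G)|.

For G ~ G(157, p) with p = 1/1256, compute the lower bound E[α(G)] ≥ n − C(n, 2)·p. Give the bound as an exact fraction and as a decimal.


E[|E(G)|] = C(157, 2)·p = 12246 · (1/1256) = 39/4.
E[α(G)] ≥ n − E[|E(G)|] = 157 − 39/4 = 589/4.
Numerically: ≈ 147.250.
(This is only a lower bound; the true E[α(G)] may be larger.)

E[α(G)] ≥ 589/4 ≈ 147.250.


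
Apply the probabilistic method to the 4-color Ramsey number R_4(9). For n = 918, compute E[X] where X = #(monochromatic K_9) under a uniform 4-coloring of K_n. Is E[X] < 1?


E[X] = C(918, 9) · 4^{1 − 36} = 1226696518272037432620 · 4^{−35} = 1226696518272037432620/1180591620717411303424.
As a reduced fraction: E[X] = 306674129568009358155/295147905179352825856 ≈ 1.03905.
Is E[X] < 1? NO.
Since E[X] ≥ 1, the first-moment bound is inconclusive at n = 918; it does NOT by itself certify R_4(9) > 918.

E[X] = 306674129568009358155/295147905179352825856 ≈ 1.03905; E[X] ≥ 1; first-moment method inconclusive here.


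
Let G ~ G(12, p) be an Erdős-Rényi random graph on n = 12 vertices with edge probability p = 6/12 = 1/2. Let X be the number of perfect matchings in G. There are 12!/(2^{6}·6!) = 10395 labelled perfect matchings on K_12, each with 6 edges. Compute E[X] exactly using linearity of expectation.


K_12 has 12!/(2^{6}·6!) = 10395 labelled perfect matchings.
For each such perfect matching H, let X_H = 1 if all 6 edges of H are present in G. Then P[X_H = 1] = p^{6} = (1/2)^{6} = 1/64.
Summing the indicators: E[X] = Σ_H E[X_H] = 10395 · p^{6} = 10395 · 1/64 = 10395/64.
Numerically: E[X] ≈ 162.422.

E[X] = 10395 · (1/2)^{6} = 10395/64 ≈ 162.422.


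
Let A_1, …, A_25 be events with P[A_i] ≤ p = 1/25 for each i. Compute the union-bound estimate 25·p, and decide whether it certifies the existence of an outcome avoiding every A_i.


Union bound: P[∪_{i=1}^{25} A_i] ≤ Σ_i P[A_i] ≤ 25·p = 25·(1/25) = 1.
Numerically: 1 ≈ 1.0000.
Is 1 < 1? NO.
Since the bound 1 is ≥ 1, the union bound is uninformative here; it does NOT by itself certify existence.

25·p = 1 ≈ 1.0000; existence NOT certified by the union bound.


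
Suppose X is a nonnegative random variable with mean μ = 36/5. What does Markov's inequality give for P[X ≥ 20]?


μ = E[X] = 36/5, a = 20.
Markov: P[X ≥ 20] ≤ μ/a = (36/5)/20 = 9/25.
Numerically: ≈ 0.360000.
(Since a = 20 > μ = 7.200000, the bound 9/25 is < 1 and informative.)

P[X ≥ 20] ≤ 9/25 ≈ 0.360000.


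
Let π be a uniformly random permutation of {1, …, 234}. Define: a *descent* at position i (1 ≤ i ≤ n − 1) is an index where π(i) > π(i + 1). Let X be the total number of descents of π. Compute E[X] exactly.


Write X = Σ X_I over i = 1, …, 233, with X_I the indicator of one descent.
There are 233 indicators.
For each fixed i, the pair (π(i), π(i+1)) is a uniformly random ordered pair of distinct values from {1, …, 234}; by symmetry P[π(i) > π(i+1)] = 1/2.
By linearity: E[X] = 233 · (1/2) = (234 − 1) · (1/2) = 233/2 ≈ 116.500.

E[X] = 233/2 = 116.500.


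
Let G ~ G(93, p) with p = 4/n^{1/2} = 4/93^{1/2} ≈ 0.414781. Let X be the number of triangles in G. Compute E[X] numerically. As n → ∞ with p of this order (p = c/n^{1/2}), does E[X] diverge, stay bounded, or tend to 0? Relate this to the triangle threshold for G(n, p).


Number of potential triangles: C(93, 3) = 129766.
Each occurs with probability p³ ≈ (0.414781)³ ≈ 7.13601166e-02.
By linearity: E[X] = C(93, 3)·p³ ≈ 129766 · 7.13601166e-02 ≈ 9260.116894.
Since α = 1/2 < 1, p = c/n^{1/2} ≫ 1/n is above the triangle threshold p ~ 1/n. Asymptotically E[X] ~ (c³/6)·n^{3(1−α)} = (4³/6)·n^{1.5} → ∞; triangles are abundant w.h.p.

E[X] ≈ 9260.116894; in regime p = Θ(1/n^{1/2}) E[X] diverges (above the triangle threshold p ~ 1/n).


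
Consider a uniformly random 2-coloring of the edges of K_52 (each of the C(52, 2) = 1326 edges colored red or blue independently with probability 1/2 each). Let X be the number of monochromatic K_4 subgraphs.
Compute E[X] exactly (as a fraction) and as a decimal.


Let X = Σ_S X_S over the C(52, 4) = 270725 subsets S of size 4, where X_S = 1 if the K_4 on S is monochromatic.
For a fixed S, the K_4 on S has C(4, 2) = 6 edges. P[all 6 edges red] = (1/2)^6, and likewise for blue, so P[monochromatic] = 2·(1/2)^6 = 2^{1 − 6} = 1/32.
By linearity: E[X] = C(52, 4) · 2^{1 − 6} = 270725 · 1/32 = 270725/32.
Numerically: E[X] ≈ 8460.156.

E[X] = C(52,4)·2^(1−C(4,2)) = 270725/32 ≈ 8460.156.


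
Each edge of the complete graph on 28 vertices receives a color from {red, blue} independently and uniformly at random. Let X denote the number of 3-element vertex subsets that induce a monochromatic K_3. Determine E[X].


Let X = Σ_S X_S over the C(28, 3) = 3276 subsets S of size 3, where X_S = 1 if the K_3 on S is monochromatic.
For a fixed S, the K_3 on S has C(3, 2) = 3 edges. P[all 3 edges red] = (1/2)^3, and likewise for blue, so P[monochromatic] = 2·(1/2)^3 = 2^{1 − 3} = 1/4.
Summing: E[X] = C(28, 3) · 2^{1 − 3} = 3276 · 1/4 = 819.
Numerically: E[X] ≈ 819.000000.

E[X] = C(28,3)·2^(1−C(3,2)) = 819 ≈ 819.000000.


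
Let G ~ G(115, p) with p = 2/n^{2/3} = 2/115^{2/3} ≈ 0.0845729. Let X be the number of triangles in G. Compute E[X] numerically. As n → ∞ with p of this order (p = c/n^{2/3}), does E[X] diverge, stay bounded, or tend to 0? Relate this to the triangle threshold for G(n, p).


Number of potential triangles: C(115, 3) = 246905.
Each occurs with probability p³ ≈ (0.0845729)³ ≈ 6.04914934e-04.
By linearity: E[X] = C(115, 3)·p³ ≈ 246905 · 6.04914934e-04 ≈ 149.356522.
Since α = 2/3 < 1, p = c/n^{2/3} ≫ 1/n is above the triangle threshold p ~ 1/n. Asymptotically E[X] ~ (c³/6)·n^{3(1−α)} = (2³/6)·n^{1} → ∞; triangles are abundant w.h.p.

E[X] ≈ 149.356522; in regime p = Θ(1/n^{2/3}) E[X] diverges (above the triangle threshold p ~ 1/n).


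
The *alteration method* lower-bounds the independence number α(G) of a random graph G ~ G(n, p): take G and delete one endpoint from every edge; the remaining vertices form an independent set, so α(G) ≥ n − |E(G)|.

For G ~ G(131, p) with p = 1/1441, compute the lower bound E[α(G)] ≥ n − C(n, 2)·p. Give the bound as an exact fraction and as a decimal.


E[|E(G)|] = C(131, 2)·p = 8515 · (1/1441) = 65/11.
E[α(G)] ≥ n − E[|E(G)|] = 131 − 65/11 = 1376/11.
Numerically: ≈ 125.0909.
(This is only a lower bound; the true E[α(G)] may be larger.)

E[α(G)] ≥ 1376/11 ≈ 125.0909.


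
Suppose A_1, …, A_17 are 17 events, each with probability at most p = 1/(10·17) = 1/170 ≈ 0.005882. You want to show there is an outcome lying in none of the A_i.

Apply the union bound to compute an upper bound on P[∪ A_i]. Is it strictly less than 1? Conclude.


Union bound: P[∪_{i=1}^{17} A_i] ≤ Σ_i P[A_i] ≤ 17·p = 17·(1/170) = 1/10.
Numerically: 1/10 ≈ 0.100000.
Is 1/10 < 1? YES.
Since P[∪ A_i] ≤ 1/10 < 1, the complement has P[∩ A_i^c] ≥ 1 − 1/10 = 9/10 > 0, so some outcome avoids every A_i.

17·p = 1/10 ≈ 0.100000; existence CERTIFIED by the union bound.


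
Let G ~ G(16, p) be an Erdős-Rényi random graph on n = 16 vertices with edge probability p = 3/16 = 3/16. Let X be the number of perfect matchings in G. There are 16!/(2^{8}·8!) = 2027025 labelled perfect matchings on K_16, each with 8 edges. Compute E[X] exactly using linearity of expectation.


K_16 has 16!/(2^{8}·8!) = 2027025 labelled perfect matchings.
For each such perfect matching H, let X_H = 1 if all 8 edges of H are present in G. Then P[X_H = 1] = p^{8} = (3/16)^{8} = 6561/4294967296.
By linearity: E[X] = Σ_H E[X_H] = 2027025 · p^{8} = 2027025 · 6561/4294967296 = 13299311025/4294967296.
Numerically: E[X] ≈ 3.096.

E[X] = 2027025 · (3/16)^{8} = 13299311025/4294967296 ≈ 3.096.


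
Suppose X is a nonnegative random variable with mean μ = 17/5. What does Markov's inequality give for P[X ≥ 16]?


μ = E[X] = 17/5, a = 16.
Markov: P[X ≥ 16] ≤ μ/a = (17/5)/16 = 17/80.
Numerically: ≈ 0.21250.
(Since a = 16 > μ = 3.40000, the bound 17/80 is < 1 and informative.)

P[X ≥ 16] ≤ 17/80 ≈ 0.21250.


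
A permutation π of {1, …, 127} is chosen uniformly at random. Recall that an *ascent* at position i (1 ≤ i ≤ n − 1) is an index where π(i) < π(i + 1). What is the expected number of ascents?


Write X = Σ X_I over i = 1, …, 126, with X_I the indicator of one ascent.
There are 126 indicators.
For each fixed i, the pair (π(i), π(i+1)) is a uniformly random ordered pair of distinct values from {1, …, 127}; by symmetry P[π(i) < π(i+1)] = 1/2.
By linearity: E[X] = 126 · (1/2) = (127 − 1) · (1/2) = 63 ≈ 63.000.

E[X] = 63 = 63.000.


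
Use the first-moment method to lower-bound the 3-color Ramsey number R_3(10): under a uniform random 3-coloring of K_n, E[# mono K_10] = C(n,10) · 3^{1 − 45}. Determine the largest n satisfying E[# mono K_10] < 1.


We need C(n, 10) · 3^{1 − 45} < 1, i.e. C(n, 10) < 3^{45 − 1} = 984770902183611232881.
Check values of n near the boundary:
  n = 569: C(569, 10) = 905357721286137524328; 905357721286137524328 < 984770902183611232881? YES
  n = 570: C(570, 10) = 921524823451961408691; 921524823451961408691 < 984770902183611232881? YES
  n = 571: C(571, 10) = 937951290893172842001; 937951290893172842001 < 984770902183611232881? YES
  n = 572: C(572, 10) = 954640815642161682606; 954640815642161682606 < 984770902183611232881? YES
  n = 573: C(573, 10) = 971597135635805762226; 971597135635805762226 < 984770902183611232881? YES
  n = 574: C(574, 10) = 988824035203816502691; 988824035203816502691 < 984770902183611232881? NO
  n = 575: C(575, 10) = 1006325345561406175305; 1006325345561406175305 < 984770902183611232881? NO
The largest n with C(n, 10) < 984770902183611232881 is n = 573 (where E[X] = 35985079097622435638/36472996377170786403 ≈ 0.986623). Hence R_3(10) > 573, i.e. R_3(10) ≥ 574.

Largest n = 573; hence R_3(10) > 573.


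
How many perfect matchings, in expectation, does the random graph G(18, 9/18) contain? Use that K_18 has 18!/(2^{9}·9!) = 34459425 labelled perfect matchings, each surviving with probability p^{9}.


K_18 has 18!/(2^{9}·9!) = 34459425 labelled perfect matchings.
For each such perfect matching H, let X_H = 1 if all 9 edges of H are present in G. Then P[X_H = 1] = p^{9} = (1/2)^{9} = 1/512.
By linearity of expectation: E[X] = Σ_H E[X_H] = 34459425 · p^{9} = 34459425 · 1/512 = 34459425/512.
Numerically: E[X] ≈ 6.73e+04.

E[X] = 34459425 · (1/2)^{9} = 34459425/512 ≈ 6.73e+04.


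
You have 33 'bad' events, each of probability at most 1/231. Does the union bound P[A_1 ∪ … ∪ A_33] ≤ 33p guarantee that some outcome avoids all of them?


Union bound: P[∪_{i=1}^{33} A_i] ≤ Σ_i P[A_i] ≤ 33·p = 33·(1/231) = 1/7.
Numerically: 1/7 ≈ 0.1428571.
Is 1/7 < 1? YES.
Since P[∪ A_i] ≤ 1/7 < 1, the complement has P[∩ A_i^c] ≥ 1 − 1/7 = 6/7 > 0, so some outcome avoids every A_i.

33·p = 1/7 ≈ 0.1428571; existence CERTIFIED by the union bound.


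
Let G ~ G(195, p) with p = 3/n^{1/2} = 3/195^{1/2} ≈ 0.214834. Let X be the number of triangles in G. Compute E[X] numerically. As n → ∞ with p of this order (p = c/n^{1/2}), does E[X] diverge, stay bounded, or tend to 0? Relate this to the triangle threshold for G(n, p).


Number of potential triangles: C(195, 3) = 1216865.
Each occurs with probability p³ ≈ (0.214834)³ ≈ 9.91543672e-03.
By linearity: E[X] = C(195, 3)·p³ ≈ 1216865 · 9.91543672e-03 ≈ 12065.747901.
Since α = 1/2 < 1, p = c/n^{1/2} ≫ 1/n is above the triangle threshold p ~ 1/n. Asymptotically E[X] ~ (c³/6)·n^{3(1−α)} = (3³/6)·n^{1.5} → ∞; triangles are abundant w.h.p.

E[X] ≈ 12065.747901; in regime p = Θ(1/n^{1/2}) E[X] diverges (above the triangle threshold p ~ 1/n).


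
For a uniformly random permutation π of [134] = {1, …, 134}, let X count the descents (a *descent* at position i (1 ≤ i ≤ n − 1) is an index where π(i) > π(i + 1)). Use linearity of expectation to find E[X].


Write X = Σ X_I over i = 1, …, 133, with X_I the indicator of one descent.
There are 133 indicators.
For each fixed i, the pair (π(i), π(i+1)) is a uniformly random ordered pair of distinct values from {1, …, 134}; by symmetry P[π(i) > π(i+1)] = 1/2.
By linearity: E[X] = 133 · (1/2) = (134 − 1) · (1/2) = 133/2 ≈ 66.500.

E[X] = 133/2 = 66.500.


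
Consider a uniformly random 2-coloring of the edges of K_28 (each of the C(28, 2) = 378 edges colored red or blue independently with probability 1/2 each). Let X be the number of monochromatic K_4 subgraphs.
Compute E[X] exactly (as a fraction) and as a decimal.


Let X = Σ_S X_S over the C(28, 4) = 20475 subsets S of size 4, where X_S = 1 if the K_4 on S is monochromatic.
For a fixed S, the K_4 on S has C(4, 2) = 6 edges. P[all 6 edges red] = (1/2)^6, and likewise for blue, so P[monochromatic] = 2·(1/2)^6 = 2^{1 − 6} = 1/32.
By linearity of expectation: E[X] = C(28, 4) · 2^{1 − 6} = 20475 · 1/32 = 20475/32.
Numerically: E[X] ≈ 639.84375.

E[X] = C(28,4)·2^(1−C(4,2)) = 20475/32 ≈ 639.84375.


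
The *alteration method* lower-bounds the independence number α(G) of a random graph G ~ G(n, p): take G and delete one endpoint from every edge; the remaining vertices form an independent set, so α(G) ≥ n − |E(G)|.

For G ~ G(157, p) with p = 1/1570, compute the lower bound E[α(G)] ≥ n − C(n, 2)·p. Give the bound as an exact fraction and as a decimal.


E[|E(G)|] = C(157, 2)·p = 12246 · (1/1570) = 39/5.
E[α(G)] ≥ n − E[|E(G)|] = 157 − 39/5 = 746/5.
Numerically: ≈ 149.20000.
(This is only a lower bound; the true E[α(G)] may be larger.)

E[α(G)] ≥ 746/5 ≈ 149.20000.


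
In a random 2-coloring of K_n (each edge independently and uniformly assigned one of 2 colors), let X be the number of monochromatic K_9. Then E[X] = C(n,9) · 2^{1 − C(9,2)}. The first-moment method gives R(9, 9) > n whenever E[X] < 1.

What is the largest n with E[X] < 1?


We need C(n, 9) · 2^{1 − 36} < 1, i.e. C(n, 9) < 2^{36 − 1} = 34359738368.
Check values of n near the boundary:
  n = 60: C(60, 9) = 14783142660; 14783142660 < 34359738368? YES
  n = 61: C(61, 9) = 17341763505; 17341763505 < 34359738368? YES
  n = 62: C(62, 9) = 20286591270; 20286591270 < 34359738368? YES
  n = 63: C(63, 9) = 23667689815; 23667689815 < 34359738368? YES
  n = 64: C(64, 9) = 27540584512; 27540584512 < 34359738368? YES
  n = 65: C(65, 9) = 31966749880; 31966749880 < 34359738368? YES
  n = 66: C(66, 9) = 37014131440; 37014131440 < 34359738368? NO
  n = 67: C(67, 9) = 42757703560; 42757703560 < 34359738368? NO
  n = 68: C(68, 9) = 49280065120; 49280065120 < 34359738368? NO
The largest n with C(n, 9) < 34359738368 is n = 65 (where E[X] = 3995843735/4294967296 ≈ 0.930). Hence R(9, 9) > 65, i.e. R(9, 9) ≥ 66.

Largest n = 65; hence R(9, 9) > 65.


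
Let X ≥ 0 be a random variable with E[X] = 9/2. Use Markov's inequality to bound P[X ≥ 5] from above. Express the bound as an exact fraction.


μ = E[X] = 9/2, a = 5.
Markov: P[X ≥ 5] ≤ μ/a = (9/2)/5 = 9/10.
Numerically: ≈ 0.9000.
(Since a = 5 > μ = 4.5000, the bound 9/10 is < 1 and informative.)

P[X ≥ 5] ≤ 9/10 ≈ 0.9000.


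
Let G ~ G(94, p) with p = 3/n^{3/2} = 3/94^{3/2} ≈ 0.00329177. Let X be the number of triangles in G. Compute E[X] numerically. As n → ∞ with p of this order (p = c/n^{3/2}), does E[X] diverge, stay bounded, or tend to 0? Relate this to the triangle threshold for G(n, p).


Number of potential triangles: C(94, 3) = 134044.
Each occurs with probability p³ ≈ (0.00329177)³ ≈ 3.56687938e-08.
By linearity: E[X] = C(94, 3)·p³ ≈ 134044 · 3.56687938e-08 ≈ 0.004781.
Since α = 3/2 > 1, p = c/n^{3/2} = o(1/n) is below the triangle threshold p ~ 1/n. Asymptotically E[X] ~ (c³/6)·n^{3(1−α)} = (3³/6)·n^{-1.5} → 0, so by Markov's inequality G has no triangles w.h.p.

E[X] ≈ 0.004781; in regime p = Θ(1/n^{3/2}) E[X] tends to 0 (below the triangle threshold p ~ 1/n).


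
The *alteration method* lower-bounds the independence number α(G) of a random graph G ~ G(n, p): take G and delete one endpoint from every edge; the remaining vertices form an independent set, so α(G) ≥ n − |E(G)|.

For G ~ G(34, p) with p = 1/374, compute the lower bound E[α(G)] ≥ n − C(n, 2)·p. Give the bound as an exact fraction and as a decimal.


E[|E(G)|] = C(34, 2)·p = 561 · (1/374) = 3/2.
E[α(G)] ≥ n − E[|E(G)|] = 34 − 3/2 = 65/2.
Numerically: ≈ 32.500000.
(This is only a lower bound; the true E[α(G)] may be larger.)

E[α(G)] ≥ 65/2 ≈ 32.500000.


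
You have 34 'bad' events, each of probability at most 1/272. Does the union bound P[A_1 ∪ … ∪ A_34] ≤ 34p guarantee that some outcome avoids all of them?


Union bound: P[∪_{i=1}^{34} A_i] ≤ Σ_i P[A_i] ≤ 34·p = 34·(1/272) = 1/8.
Numerically: 1/8 ≈ 0.125.
Is 1/8 < 1? YES.
Since P[∪ A_i] ≤ 1/8 < 1, the complement has P[∩ A_i^c] ≥ 1 − 1/8 = 7/8 > 0, so some outcome avoids every A_i.

34·p = 1/8 ≈ 0.125; existence CERTIFIED by the union bound.


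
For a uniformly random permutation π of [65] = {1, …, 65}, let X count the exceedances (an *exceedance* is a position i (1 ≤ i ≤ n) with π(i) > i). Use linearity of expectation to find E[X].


Write X = Σ_{i=1}^{65} X_i, where X_i = 1_{π(i) > i}.
For each fixed i, π(i) is uniform over {1, …, 65} (marginal of a uniform permutation), so P[π(i) > i] = (n − i)/n. Summing: Σ_{i=1}^{65} (n − i)/n = (0 + 1 + … + 64)/65 = 65(65 − 1)/(2·65) = (65 − 1)/2.
Hence E[X] = Σ_{i=1}^{65} (65 − i)/65 = 32 ≈ 32.0000.

E[X] = 32 = 32.0000.


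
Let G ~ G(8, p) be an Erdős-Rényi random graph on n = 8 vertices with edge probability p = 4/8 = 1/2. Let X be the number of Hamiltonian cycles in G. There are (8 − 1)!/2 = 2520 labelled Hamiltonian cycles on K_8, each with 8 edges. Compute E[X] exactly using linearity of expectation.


K_8 has (8 − 1)!/2 = 2520 labelled Hamiltonian cycles.
For each such Hamiltonian cycle H, let X_H = 1 if all 8 edges of H are present in G. Then P[X_H = 1] = p^{8} = (1/2)^{8} = 1/256.
Summing the indicators: E[X] = Σ_H E[X_H] = 2520 · p^{8} = 2520 · 1/256 = 315/32.
Numerically: E[X] ≈ 9.8438.

E[X] = 2520 · (1/2)^{8} = 315/32 ≈ 9.8438.


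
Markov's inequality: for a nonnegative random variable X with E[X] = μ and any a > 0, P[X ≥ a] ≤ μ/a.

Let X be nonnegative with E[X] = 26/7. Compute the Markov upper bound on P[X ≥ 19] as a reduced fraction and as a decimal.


μ = E[X] = 26/7, a = 19.
Markov: P[X ≥ 19] ≤ μ/a = (26/7)/19 = 26/133.
Numerically: ≈ 0.19549.
(Since a = 19 > μ = 3.71429, the bound 26/133 is < 1 and informative.)

P[X ≥ 19] ≤ 26/133 ≈ 0.19549.


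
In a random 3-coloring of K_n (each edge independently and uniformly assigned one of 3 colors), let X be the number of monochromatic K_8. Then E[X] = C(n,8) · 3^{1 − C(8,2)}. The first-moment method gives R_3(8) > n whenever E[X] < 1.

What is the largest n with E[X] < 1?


We need C(n, 8) · 3^{1 − 28} < 1, i.e. C(n, 8) < 3^{28 − 1} = 7625597484987.
Check values of n near the boundary:
  n = 153: C(153, 8) = 6183023199255; 6183023199255 < 7625597484987? YES
  n = 154: C(154, 8) = 6521818990995; 6521818990995 < 7625597484987? YES
  n = 155: C(155, 8) = 6876747915675; 6876747915675 < 7625597484987? YES
  n = 156: C(156, 8) = 7248464019225; 7248464019225 < 7625597484987? YES
  n = 157: C(157, 8) = 7637643295425; 7637643295425 < 7625597484987? NO
The largest n with C(n, 8) < 7625597484987 is n = 156 (where E[X] = 805384891025/847288609443 ≈ 0.950544). Hence R_3(8) > 156, i.e. R_3(8) ≥ 157.

Largest n = 156; hence R_3(8) > 156.


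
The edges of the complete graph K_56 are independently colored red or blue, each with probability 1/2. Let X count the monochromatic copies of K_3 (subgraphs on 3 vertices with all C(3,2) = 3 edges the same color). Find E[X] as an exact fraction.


Let X = Σ_S X_S over the C(56, 3) = 27720 subsets S of size 3, where X_S = 1 if the K_3 on S is monochromatic.
For a fixed S, the K_3 on S has C(3, 2) = 3 edges. P[all 3 edges red] = (1/2)^3, and likewise for blue, so P[monochromatic] = 2·(1/2)^3 = 2^{1 − 3} = 1/4.
By linearity: E[X] = C(56, 3) · 2^{1 − 3} = 27720 · 1/4 = 6930.
Numerically: E[X] ≈ 6930.0000.

E[X] = C(56,3)·2^(1−C(3,2)) = 6930 ≈ 6930.0000.


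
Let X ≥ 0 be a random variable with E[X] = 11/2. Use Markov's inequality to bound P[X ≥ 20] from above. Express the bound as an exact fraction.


μ = E[X] = 11/2, a = 20.
Markov: P[X ≥ 20] ≤ μ/a = (11/2)/20 = 11/40.
Numerically: ≈ 0.27500.
(Since a = 20 > μ = 5.50000, the bound 11/40 is < 1 and informative.)

P[X ≥ 20] ≤ 11/40 ≈ 0.27500.


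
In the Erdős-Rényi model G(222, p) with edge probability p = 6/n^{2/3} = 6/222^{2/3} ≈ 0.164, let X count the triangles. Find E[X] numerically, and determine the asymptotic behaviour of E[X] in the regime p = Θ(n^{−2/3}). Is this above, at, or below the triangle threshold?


Number of potential triangles: C(222, 3) = 1798940.
Each occurs with probability p³ ≈ (0.164)³ ≈ 4.38276e-03.
By linearity: E[X] = C(222, 3)·p³ ≈ 1798940 · 4.38276e-03 ≈ 7884.324.
Since α = 2/3 < 1, p = c/n^{2/3} ≫ 1/n is above the triangle threshold p ~ 1/n. Asymptotically E[X] ~ (c³/6)·n^{3(1−α)} = (6³/6)·n^{1} → ∞; triangles are abundant w.h.p.

E[X] ≈ 7884.324; in regime p = Θ(1/n^{2/3}) E[X] diverges (above the triangle threshold p ~ 1/n).


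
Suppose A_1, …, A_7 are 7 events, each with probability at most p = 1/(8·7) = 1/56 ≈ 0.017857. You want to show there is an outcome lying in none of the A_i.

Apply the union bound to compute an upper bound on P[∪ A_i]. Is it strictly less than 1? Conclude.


Union bound: P[∪_{i=1}^{7} A_i] ≤ Σ_i P[A_i] ≤ 7·p = 7·(1/56) = 1/8.
Numerically: 1/8 ≈ 0.125000.
Is 1/8 < 1? YES.
Since P[∪ A_i] ≤ 1/8 < 1, the complement has P[∩ A_i^c] ≥ 1 − 1/8 = 7/8 > 0, so some outcome avoids every A_i.

7·p = 1/8 ≈ 0.125000; existence CERTIFIED by the union bound.


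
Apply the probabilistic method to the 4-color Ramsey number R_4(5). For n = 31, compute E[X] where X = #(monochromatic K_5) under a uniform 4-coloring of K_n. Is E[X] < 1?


E[X] = C(31, 5) · 4^{1 − 10} = 169911 · 4^{−9} = 169911/262144.
As a reduced fraction: E[X] = 169911/262144 ≈ 0.64816.
Is E[X] < 1? YES.
Since E[X] < 1, there exists a 4-coloring of K_{31} with no monochromatic K_5; hence R_4(5) > 31.

E[X] = 169911/262144 ≈ 0.64816; E[X] < 1, so R_4(5) > 31.


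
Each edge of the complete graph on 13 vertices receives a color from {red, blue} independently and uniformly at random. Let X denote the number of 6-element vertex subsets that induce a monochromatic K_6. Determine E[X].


Let X = Σ_S X_S over the C(13, 6) = 1716 subsets S of size 6, where X_S = 1 if the K_6 on S is monochromatic.
For a fixed S, the K_6 on S has C(6, 2) = 15 edges. P[all 15 edges red] = (1/2)^15, and likewise for blue, so P[monochromatic] = 2·(1/2)^15 = 2^{1 − 15} = 1/16384.
By linearity: E[X] = C(13, 6) · 2^{1 − 15} = 1716 · 1/16384 = 429/4096.
Numerically: E[X] ≈ 0.104736.

E[X] = C(13,6)·2^(1−C(6,2)) = 429/4096 ≈ 0.104736.


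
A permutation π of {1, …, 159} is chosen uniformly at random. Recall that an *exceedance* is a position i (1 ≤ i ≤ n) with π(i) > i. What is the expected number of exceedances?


Write X = Σ_{i=1}^{159} X_i, where X_i = 1_{π(i) > i}.
For each fixed i, π(i) is uniform over {1, …, 159} (marginal of a uniform permutation), so P[π(i) > i] = (n − i)/n. Summing: Σ_{i=1}^{159} (n − i)/n = (0 + 1 + … + 158)/159 = 159(159 − 1)/(2·159) = (159 − 1)/2.
Hence E[X] = Σ_{i=1}^{159} (159 − i)/159 = 79 ≈ 79.000000.

E[X] = 79 = 79.000000.


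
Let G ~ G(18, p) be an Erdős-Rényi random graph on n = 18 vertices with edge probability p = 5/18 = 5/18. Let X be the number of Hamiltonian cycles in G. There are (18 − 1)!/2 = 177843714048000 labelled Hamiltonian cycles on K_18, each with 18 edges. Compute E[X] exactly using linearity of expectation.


K_18 has (18 − 1)!/2 = 177843714048000 labelled Hamiltonian cycles.
For each such Hamiltonian cycle H, let X_H = 1 if all 18 edges of H are present in G. Then P[X_H = 1] = p^{18} = (5/18)^{18} = 3814697265625/39346408075296537575424.
By linearity: E[X] = Σ_H E[X_H] = 177843714048000 · p^{18} = 177843714048000 · 3814697265625/39346408075296537575424 = 56800365447998046875/3294258113514384.
Numerically: E[X] ≈ 1.724e+04.

E[X] = 177843714048000 · (5/18)^{18} = 56800365447998046875/3294258113514384 ≈ 1.724e+04.


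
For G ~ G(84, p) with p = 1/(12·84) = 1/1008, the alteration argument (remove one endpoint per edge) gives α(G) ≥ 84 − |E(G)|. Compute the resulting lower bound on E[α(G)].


E[|E(G)|] = C(84, 2)·p = 3486 · (1/1008) = 83/24.
E[α(G)] ≥ n − E[|E(G)|] = 84 − 83/24 = 1933/24.
Numerically: ≈ 80.54167.
(This is only a lower bound; the true E[α(G)] may be larger.)

E[α(G)] ≥ 1933/24 ≈ 80.54167.


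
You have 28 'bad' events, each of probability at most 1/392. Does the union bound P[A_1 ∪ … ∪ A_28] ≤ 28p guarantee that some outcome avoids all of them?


Union bound: P[∪_{i=1}^{28} A_i] ≤ Σ_i P[A_i] ≤ 28·p = 28·(1/392) = 1/14.
Numerically: 1/14 ≈ 0.071.
Is 1/14 < 1? YES.
Since P[∪ A_i] ≤ 1/14 < 1, the complement has P[∩ A_i^c] ≥ 1 − 1/14 = 13/14 > 0, so some outcome avoids every A_i.

28·p = 1/14 ≈ 0.071; existence CERTIFIED by the union bound.


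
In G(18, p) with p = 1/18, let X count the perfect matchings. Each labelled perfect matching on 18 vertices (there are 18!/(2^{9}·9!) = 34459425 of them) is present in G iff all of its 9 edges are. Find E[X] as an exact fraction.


K_18 has 18!/(2^{9}·9!) = 34459425 labelled perfect matchings.
For each such perfect matching H, let X_H = 1 if all 9 edges of H are present in G. Then P[X_H = 1] = p^{9} = (1/18)^{9} = 1/198359290368.
By linearity of expectation: E[X] = Σ_H E[X_H] = 34459425 · p^{9} = 34459425 · 1/198359290368 = 425425/2448880128.
Numerically: E[X] ≈ 0.00017372.

E[X] = 34459425 · (1/18)^{9} = 425425/2448880128 ≈ 0.00017372.


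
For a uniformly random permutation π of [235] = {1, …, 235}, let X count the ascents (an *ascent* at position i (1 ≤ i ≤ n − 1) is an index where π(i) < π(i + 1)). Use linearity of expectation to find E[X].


Write X = Σ X_I over i = 1, …, 234, with X_I the indicator of one ascent.
There are 234 indicators.
For each fixed i, the pair (π(i), π(i+1)) is a uniformly random ordered pair of distinct values from {1, …, 235}; by symmetry P[π(i) < π(i+1)] = 1/2.
By linearity: E[X] = 234 · (1/2) = (235 − 1) · (1/2) = 117 ≈ 117.00000.

E[X] = 117 = 117.00000.


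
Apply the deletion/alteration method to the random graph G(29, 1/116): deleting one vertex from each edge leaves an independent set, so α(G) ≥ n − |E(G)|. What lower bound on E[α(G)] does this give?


E[|E(G)|] = C(29, 2)·p = 406 · (1/116) = 7/2.
E[α(G)] ≥ n − E[|E(G)|] = 29 − 7/2 = 51/2.
Numerically: ≈ 25.50000.
(This is only a lower bound; the true E[α(G)] may be larger.)

E[α(G)] ≥ 51/2 ≈ 25.50000.


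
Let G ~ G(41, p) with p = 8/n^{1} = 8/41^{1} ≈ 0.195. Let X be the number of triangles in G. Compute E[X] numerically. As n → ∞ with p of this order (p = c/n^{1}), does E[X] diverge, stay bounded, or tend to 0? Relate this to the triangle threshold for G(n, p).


Number of potential triangles: C(41, 3) = 10660.
Each occurs with probability p³ ≈ (0.195)³ ≈ 7.42880e-03.
By linearity: E[X] = C(41, 3)·p³ ≈ 10660 · 7.42880e-03 ≈ 79.191.
Here α = 1, so p = 8/n is exactly at the triangle threshold p ~ 1/n. Asymptotically E[X] → c³/6 = 8³/6 = 256/3 ≈ 85.333, a bounded constant. In this regime the triangle count is asymptotically Poisson(c³/6).

E[X] ≈ 79.191; in regime p = Θ(1/n^{1}) E[X] stays bounded (at the triangle threshold p ~ 1/n).


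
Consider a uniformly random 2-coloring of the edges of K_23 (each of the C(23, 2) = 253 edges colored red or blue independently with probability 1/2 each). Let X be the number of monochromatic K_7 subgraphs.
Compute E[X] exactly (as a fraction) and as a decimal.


Let X = Σ_S X_S over the C(23, 7) = 245157 subsets S of size 7, where X_S = 1 if the K_7 on S is monochromatic.
For a fixed S, the K_7 on S has C(7, 2) = 21 edges. P[all 21 edges red] = (1/2)^21, and likewise for blue, so P[monochromatic] = 2·(1/2)^21 = 2^{1 − 21} = 1/1048576.
By linearity: E[X] = C(23, 7) · 2^{1 − 21} = 245157 · 1/1048576 = 245157/1048576.
Numerically: E[X] ≈ 0.234.

E[X] = C(23,7)·2^(1−C(7,2)) = 245157/1048576 ≈ 0.234.


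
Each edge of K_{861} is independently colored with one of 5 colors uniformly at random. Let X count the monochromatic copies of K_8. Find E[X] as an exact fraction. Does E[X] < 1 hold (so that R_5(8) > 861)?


E[X] = C(861, 8) · 5^{1 − 28} = 7250034996615275865 · 5^{−27} = 7250034996615275865/7450580596923828125.
As a reduced fraction: E[X] = 1450006999323055173/1490116119384765625 ≈ 0.9731.
Is E[X] < 1? YES.
Since E[X] < 1, there exists a 5-coloring of K_{861} with no monochromatic K_8; hence R_5(8) > 861.

E[X] = 1450006999323055173/1490116119384765625 ≈ 0.9731; E[X] < 1, so R_5(8) > 861.


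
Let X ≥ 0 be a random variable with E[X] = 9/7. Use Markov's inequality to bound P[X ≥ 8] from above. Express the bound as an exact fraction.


μ = E[X] = 9/7, a = 8.
Markov: P[X ≥ 8] ≤ μ/a = (9/7)/8 = 9/56.
Numerically: ≈ 0.1607.
(Since a = 8 > μ = 1.2857, the bound 9/56 is < 1 and informative.)

P[X ≥ 8] ≤ 9/56 ≈ 0.1607.


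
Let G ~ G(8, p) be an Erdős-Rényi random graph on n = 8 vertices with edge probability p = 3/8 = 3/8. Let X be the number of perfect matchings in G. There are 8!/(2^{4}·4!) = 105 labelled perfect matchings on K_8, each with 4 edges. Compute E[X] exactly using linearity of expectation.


K_8 has 8!/(2^{4}·4!) = 105 labelled perfect matchings.
For each such perfect matching H, let X_H = 1 if all 4 edges of H are present in G. Then P[X_H = 1] = p^{4} = (3/8)^{4} = 81/4096.
By linearity: E[X] = Σ_H E[X_H] = 105 · p^{4} = 105 · 81/4096 = 8505/4096.
Numerically: E[X] ≈ 2.0764.

E[X] = 105 · (3/8)^{4} = 8505/4096 ≈ 2.0764.


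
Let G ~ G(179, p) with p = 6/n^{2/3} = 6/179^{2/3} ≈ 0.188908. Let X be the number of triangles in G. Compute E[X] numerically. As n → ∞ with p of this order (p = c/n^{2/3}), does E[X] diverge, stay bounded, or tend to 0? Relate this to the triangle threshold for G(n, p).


Number of potential triangles: C(179, 3) = 939929.
Each occurs with probability p³ ≈ (0.188908)³ ≈ 6.74136263e-03.
By linearity: E[X] = C(179, 3)·p³ ≈ 939929 · 6.74136263e-03 ≈ 6336.402235.
Since α = 2/3 < 1, p = c/n^{2/3} ≫ 1/n is above the triangle threshold p ~ 1/n. Asymptotically E[X] ~ (c³/6)·n^{3(1−α)} = (6³/6)·n^{1} → ∞; triangles are abundant w.h.p.

E[X] ≈ 6336.402235; in regime p = Θ(1/n^{2/3}) E[X] diverges (above the triangle threshold p ~ 1/n).


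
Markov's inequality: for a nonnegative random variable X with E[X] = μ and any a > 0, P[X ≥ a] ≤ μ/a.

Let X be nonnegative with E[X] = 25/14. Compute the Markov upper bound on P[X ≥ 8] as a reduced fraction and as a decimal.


μ = E[X] = 25/14, a = 8.
Markov: P[X ≥ 8] ≤ μ/a = (25/14)/8 = 25/112.
Numerically: ≈ 0.2232.
(Since a = 8 > μ = 1.7857, the bound 25/112 is < 1 and informative.)

P[X ≥ 8] ≤ 25/112 ≈ 0.2232.


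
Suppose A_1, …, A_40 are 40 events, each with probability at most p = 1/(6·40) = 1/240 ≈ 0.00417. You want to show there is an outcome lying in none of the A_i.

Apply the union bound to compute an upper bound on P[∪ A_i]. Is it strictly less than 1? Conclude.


Union bound: P[∪_{i=1}^{40} A_i] ≤ Σ_i P[A_i] ≤ 40·p = 40·(1/240) = 1/6.
Numerically: 1/6 ≈ 0.16667.
Is 1/6 < 1? YES.
Since P[∪ A_i] ≤ 1/6 < 1, the complement has P[∩ A_i^c] ≥ 1 − 1/6 = 5/6 > 0, so some outcome avoids every A_i.

40·p = 1/6 ≈ 0.16667; existence CERTIFIED by the union bound.


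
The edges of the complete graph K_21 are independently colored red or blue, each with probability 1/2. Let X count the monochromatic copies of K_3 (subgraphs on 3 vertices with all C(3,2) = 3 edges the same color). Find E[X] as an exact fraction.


Let X = Σ_S X_S over the C(21, 3) = 1330 subsets S of size 3, where X_S = 1 if the K_3 on S is monochromatic.
For a fixed S, the K_3 on S has C(3, 2) = 3 edges. P[all 3 edges red] = (1/2)^3, and likewise for blue, so P[monochromatic] = 2·(1/2)^3 = 2^{1 − 3} = 1/4.
Summing: E[X] = C(21, 3) · 2^{1 − 3} = 1330 · 1/4 = 665/2.
Numerically: E[X] ≈ 332.500000.

E[X] = C(21,3)·2^(1−C(3,2)) = 665/2 ≈ 332.500000.


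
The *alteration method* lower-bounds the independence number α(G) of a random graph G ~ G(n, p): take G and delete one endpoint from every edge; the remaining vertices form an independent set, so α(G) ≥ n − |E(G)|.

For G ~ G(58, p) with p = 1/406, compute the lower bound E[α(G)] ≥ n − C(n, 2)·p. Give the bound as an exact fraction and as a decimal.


E[|E(G)|] = C(58, 2)·p = 1653 · (1/406) = 57/14.
E[α(G)] ≥ n − E[|E(G)|] = 58 − 57/14 = 755/14.
Numerically: ≈ 53.929.
(This is only a lower bound; the true E[α(G)] may be larger.)

E[α(G)] ≥ 755/14 ≈ 53.929.


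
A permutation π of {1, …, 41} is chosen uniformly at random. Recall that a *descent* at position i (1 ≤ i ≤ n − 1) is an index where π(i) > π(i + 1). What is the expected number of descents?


Write X = Σ X_I over i = 1, …, 40, with X_I the indicator of one descent.
There are 40 indicators.
For each fixed i, the pair (π(i), π(i+1)) is a uniformly random ordered pair of distinct values from {1, …, 41}; by symmetry P[π(i) > π(i+1)] = 1/2.
By linearity: E[X] = 40 · (1/2) = (41 − 1) · (1/2) = 20 ≈ 20.0000.

E[X] = 20 = 20.0000.


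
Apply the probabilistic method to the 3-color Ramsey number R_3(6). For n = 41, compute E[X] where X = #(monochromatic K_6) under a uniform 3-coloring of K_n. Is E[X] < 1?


E[X] = C(41, 6) · 3^{1 − 15} = 4496388 · 3^{−14} = 4496388/4782969.
As a reduced fraction: E[X] = 1498796/1594323 ≈ 0.9401.
Is E[X] < 1? YES.
Since E[X] < 1, there exists a 3-coloring of K_{41} with no monochromatic K_6; hence R_3(6) > 41.

E[X] = 1498796/1594323 ≈ 0.9401; E[X] < 1, so R_3(6) > 41.
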